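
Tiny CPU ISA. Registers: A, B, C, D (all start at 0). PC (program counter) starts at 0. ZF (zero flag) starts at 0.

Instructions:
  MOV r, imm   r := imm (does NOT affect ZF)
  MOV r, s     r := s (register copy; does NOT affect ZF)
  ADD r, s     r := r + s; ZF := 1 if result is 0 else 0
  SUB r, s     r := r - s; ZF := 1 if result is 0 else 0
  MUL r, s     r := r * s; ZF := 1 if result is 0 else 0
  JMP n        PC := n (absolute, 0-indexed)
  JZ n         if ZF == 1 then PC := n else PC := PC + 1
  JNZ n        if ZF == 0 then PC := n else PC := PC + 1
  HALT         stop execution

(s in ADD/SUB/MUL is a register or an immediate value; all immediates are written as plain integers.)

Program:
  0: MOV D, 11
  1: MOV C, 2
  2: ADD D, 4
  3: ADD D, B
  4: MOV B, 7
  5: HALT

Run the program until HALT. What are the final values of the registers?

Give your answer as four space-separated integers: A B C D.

Answer: 0 7 2 15

Derivation:
Step 1: PC=0 exec 'MOV D, 11'. After: A=0 B=0 C=0 D=11 ZF=0 PC=1
Step 2: PC=1 exec 'MOV C, 2'. After: A=0 B=0 C=2 D=11 ZF=0 PC=2
Step 3: PC=2 exec 'ADD D, 4'. After: A=0 B=0 C=2 D=15 ZF=0 PC=3
Step 4: PC=3 exec 'ADD D, B'. After: A=0 B=0 C=2 D=15 ZF=0 PC=4
Step 5: PC=4 exec 'MOV B, 7'. After: A=0 B=7 C=2 D=15 ZF=0 PC=5
Step 6: PC=5 exec 'HALT'. After: A=0 B=7 C=2 D=15 ZF=0 PC=5 HALTED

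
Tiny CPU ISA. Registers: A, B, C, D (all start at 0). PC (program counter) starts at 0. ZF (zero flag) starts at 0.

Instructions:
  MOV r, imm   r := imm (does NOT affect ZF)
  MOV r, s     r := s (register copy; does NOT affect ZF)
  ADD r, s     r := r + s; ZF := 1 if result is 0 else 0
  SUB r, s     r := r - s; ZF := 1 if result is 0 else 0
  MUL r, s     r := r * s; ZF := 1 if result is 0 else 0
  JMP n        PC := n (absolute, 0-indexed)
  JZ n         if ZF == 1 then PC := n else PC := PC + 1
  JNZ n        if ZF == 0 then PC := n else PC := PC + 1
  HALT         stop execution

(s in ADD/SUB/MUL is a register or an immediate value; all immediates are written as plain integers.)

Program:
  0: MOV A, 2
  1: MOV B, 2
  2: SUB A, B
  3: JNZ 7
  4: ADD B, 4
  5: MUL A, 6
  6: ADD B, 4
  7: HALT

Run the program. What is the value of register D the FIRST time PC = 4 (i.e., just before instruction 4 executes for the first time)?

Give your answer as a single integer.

Step 1: PC=0 exec 'MOV A, 2'. After: A=2 B=0 C=0 D=0 ZF=0 PC=1
Step 2: PC=1 exec 'MOV B, 2'. After: A=2 B=2 C=0 D=0 ZF=0 PC=2
Step 3: PC=2 exec 'SUB A, B'. After: A=0 B=2 C=0 D=0 ZF=1 PC=3
Step 4: PC=3 exec 'JNZ 7'. After: A=0 B=2 C=0 D=0 ZF=1 PC=4
First time PC=4: D=0

0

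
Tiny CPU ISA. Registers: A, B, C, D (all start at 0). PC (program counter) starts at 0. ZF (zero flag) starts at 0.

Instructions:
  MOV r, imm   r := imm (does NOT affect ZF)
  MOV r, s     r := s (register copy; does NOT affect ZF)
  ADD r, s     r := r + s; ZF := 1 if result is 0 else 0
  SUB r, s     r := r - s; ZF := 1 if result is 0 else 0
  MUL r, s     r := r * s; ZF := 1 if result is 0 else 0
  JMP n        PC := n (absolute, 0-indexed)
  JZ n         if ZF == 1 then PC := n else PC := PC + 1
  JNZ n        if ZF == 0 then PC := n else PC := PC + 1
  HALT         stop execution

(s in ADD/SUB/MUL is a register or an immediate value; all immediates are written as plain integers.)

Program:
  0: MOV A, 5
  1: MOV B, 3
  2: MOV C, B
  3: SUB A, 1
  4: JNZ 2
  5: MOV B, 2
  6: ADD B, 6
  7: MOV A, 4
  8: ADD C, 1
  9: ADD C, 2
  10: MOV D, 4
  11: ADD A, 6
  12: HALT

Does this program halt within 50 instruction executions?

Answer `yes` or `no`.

Step 1: PC=0 exec 'MOV A, 5'. After: A=5 B=0 C=0 D=0 ZF=0 PC=1
Step 2: PC=1 exec 'MOV B, 3'. After: A=5 B=3 C=0 D=0 ZF=0 PC=2
Step 3: PC=2 exec 'MOV C, B'. After: A=5 B=3 C=3 D=0 ZF=0 PC=3
Step 4: PC=3 exec 'SUB A, 1'. After: A=4 B=3 C=3 D=0 ZF=0 PC=4
Step 5: PC=4 exec 'JNZ 2'. After: A=4 B=3 C=3 D=0 ZF=0 PC=2
Step 6: PC=2 exec 'MOV C, B'. After: A=4 B=3 C=3 D=0 ZF=0 PC=3
Step 7: PC=3 exec 'SUB A, 1'. After: A=3 B=3 C=3 D=0 ZF=0 PC=4
Step 8: PC=4 exec 'JNZ 2'. After: A=3 B=3 C=3 D=0 ZF=0 PC=2
Step 9: PC=2 exec 'MOV C, B'. After: A=3 B=3 C=3 D=0 ZF=0 PC=3
Step 10: PC=3 exec 'SUB A, 1'. After: A=2 B=3 C=3 D=0 ZF=0 PC=4
Step 11: PC=4 exec 'JNZ 2'. After: A=2 B=3 C=3 D=0 ZF=0 PC=2
Step 12: PC=2 exec 'MOV C, B'. After: A=2 B=3 C=3 D=0 ZF=0 PC=3
Step 13: PC=3 exec 'SUB A, 1'. After: A=1 B=3 C=3 D=0 ZF=0 PC=4
Step 14: PC=4 exec 'JNZ 2'. After: A=1 B=3 C=3 D=0 ZF=0 PC=2
Step 15: PC=2 exec 'MOV C, B'. After: A=1 B=3 C=3 D=0 ZF=0 PC=3
Step 16: PC=3 exec 'SUB A, 1'. After: A=0 B=3 C=3 D=0 ZF=1 PC=4
Step 17: PC=4 exec 'JNZ 2'. After: A=0 B=3 C=3 D=0 ZF=1 PC=5
Step 18: PC=5 exec 'MOV B, 2'. After: A=0 B=2 C=3 D=0 ZF=1 PC=6
Step 19: PC=6 exec 'ADD B, 6'. After: A=0 B=8 C=3 D=0 ZF=0 PC=7
Step 20: PC=7 exec 'MOV A, 4'. After: A=4 B=8 C=3 D=0 ZF=0 PC=8
Step 21: PC=8 exec 'ADD C, 1'. After: A=4 B=8 C=4 D=0 ZF=0 PC=9
Step 22: PC=9 exec 'ADD C, 2'. After: A=4 B=8 C=6 D=0 ZF=0 PC=10
Step 23: PC=10 exec 'MOV D, 4'. After: A=4 B=8 C=6 D=4 ZF=0 PC=11
Step 24: PC=11 exec 'ADD A, 6'. After: A=10 B=8 C=6 D=4 ZF=0 PC=12
Step 25: PC=12 exec 'HALT'. After: A=10 B=8 C=6 D=4 ZF=0 PC=12 HALTED

Answer: yes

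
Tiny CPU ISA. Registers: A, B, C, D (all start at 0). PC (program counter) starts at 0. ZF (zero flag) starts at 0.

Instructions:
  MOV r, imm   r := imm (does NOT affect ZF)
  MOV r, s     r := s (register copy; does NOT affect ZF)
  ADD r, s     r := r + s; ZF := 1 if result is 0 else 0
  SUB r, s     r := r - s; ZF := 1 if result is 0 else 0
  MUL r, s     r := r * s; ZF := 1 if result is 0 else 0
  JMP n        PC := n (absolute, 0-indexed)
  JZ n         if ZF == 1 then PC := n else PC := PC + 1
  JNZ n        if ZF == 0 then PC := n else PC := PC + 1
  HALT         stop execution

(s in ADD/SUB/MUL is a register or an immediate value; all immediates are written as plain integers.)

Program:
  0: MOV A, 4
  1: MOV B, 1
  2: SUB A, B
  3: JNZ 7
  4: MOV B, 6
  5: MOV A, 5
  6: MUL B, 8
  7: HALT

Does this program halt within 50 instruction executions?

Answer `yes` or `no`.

Answer: yes

Derivation:
Step 1: PC=0 exec 'MOV A, 4'. After: A=4 B=0 C=0 D=0 ZF=0 PC=1
Step 2: PC=1 exec 'MOV B, 1'. After: A=4 B=1 C=0 D=0 ZF=0 PC=2
Step 3: PC=2 exec 'SUB A, B'. After: A=3 B=1 C=0 D=0 ZF=0 PC=3
Step 4: PC=3 exec 'JNZ 7'. After: A=3 B=1 C=0 D=0 ZF=0 PC=7
Step 5: PC=7 exec 'HALT'. After: A=3 B=1 C=0 D=0 ZF=0 PC=7 HALTED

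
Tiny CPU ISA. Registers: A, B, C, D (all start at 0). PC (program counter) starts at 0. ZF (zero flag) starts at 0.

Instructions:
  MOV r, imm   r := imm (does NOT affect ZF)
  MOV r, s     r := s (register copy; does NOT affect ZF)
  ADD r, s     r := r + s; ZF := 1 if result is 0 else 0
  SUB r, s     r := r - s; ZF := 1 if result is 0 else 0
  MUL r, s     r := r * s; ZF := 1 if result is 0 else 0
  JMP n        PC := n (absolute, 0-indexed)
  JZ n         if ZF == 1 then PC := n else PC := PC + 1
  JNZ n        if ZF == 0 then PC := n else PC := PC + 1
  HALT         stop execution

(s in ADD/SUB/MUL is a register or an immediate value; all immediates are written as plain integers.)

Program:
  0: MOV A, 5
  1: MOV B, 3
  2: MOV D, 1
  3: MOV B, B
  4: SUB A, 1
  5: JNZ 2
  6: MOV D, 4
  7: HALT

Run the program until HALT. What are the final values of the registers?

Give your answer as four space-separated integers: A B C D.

Step 1: PC=0 exec 'MOV A, 5'. After: A=5 B=0 C=0 D=0 ZF=0 PC=1
Step 2: PC=1 exec 'MOV B, 3'. After: A=5 B=3 C=0 D=0 ZF=0 PC=2
Step 3: PC=2 exec 'MOV D, 1'. After: A=5 B=3 C=0 D=1 ZF=0 PC=3
Step 4: PC=3 exec 'MOV B, B'. After: A=5 B=3 C=0 D=1 ZF=0 PC=4
Step 5: PC=4 exec 'SUB A, 1'. After: A=4 B=3 C=0 D=1 ZF=0 PC=5
Step 6: PC=5 exec 'JNZ 2'. After: A=4 B=3 C=0 D=1 ZF=0 PC=2
Step 7: PC=2 exec 'MOV D, 1'. After: A=4 B=3 C=0 D=1 ZF=0 PC=3
Step 8: PC=3 exec 'MOV B, B'. After: A=4 B=3 C=0 D=1 ZF=0 PC=4
Step 9: PC=4 exec 'SUB A, 1'. After: A=3 B=3 C=0 D=1 ZF=0 PC=5
Step 10: PC=5 exec 'JNZ 2'. After: A=3 B=3 C=0 D=1 ZF=0 PC=2
Step 11: PC=2 exec 'MOV D, 1'. After: A=3 B=3 C=0 D=1 ZF=0 PC=3
Step 12: PC=3 exec 'MOV B, B'. After: A=3 B=3 C=0 D=1 ZF=0 PC=4
Step 13: PC=4 exec 'SUB A, 1'. After: A=2 B=3 C=0 D=1 ZF=0 PC=5
Step 14: PC=5 exec 'JNZ 2'. After: A=2 B=3 C=0 D=1 ZF=0 PC=2
Step 15: PC=2 exec 'MOV D, 1'. After: A=2 B=3 C=0 D=1 ZF=0 PC=3
Step 16: PC=3 exec 'MOV B, B'. After: A=2 B=3 C=0 D=1 ZF=0 PC=4
Step 17: PC=4 exec 'SUB A, 1'. After: A=1 B=3 C=0 D=1 ZF=0 PC=5
Step 18: PC=5 exec 'JNZ 2'. After: A=1 B=3 C=0 D=1 ZF=0 PC=2
Step 19: PC=2 exec 'MOV D, 1'. After: A=1 B=3 C=0 D=1 ZF=0 PC=3
Step 20: PC=3 exec 'MOV B, B'. After: A=1 B=3 C=0 D=1 ZF=0 PC=4
Step 21: PC=4 exec 'SUB A, 1'. After: A=0 B=3 C=0 D=1 ZF=1 PC=5
Step 22: PC=5 exec 'JNZ 2'. After: A=0 B=3 C=0 D=1 ZF=1 PC=6
Step 23: PC=6 exec 'MOV D, 4'. After: A=0 B=3 C=0 D=4 ZF=1 PC=7
Step 24: PC=7 exec 'HALT'. After: A=0 B=3 C=0 D=4 ZF=1 PC=7 HALTED

Answer: 0 3 0 4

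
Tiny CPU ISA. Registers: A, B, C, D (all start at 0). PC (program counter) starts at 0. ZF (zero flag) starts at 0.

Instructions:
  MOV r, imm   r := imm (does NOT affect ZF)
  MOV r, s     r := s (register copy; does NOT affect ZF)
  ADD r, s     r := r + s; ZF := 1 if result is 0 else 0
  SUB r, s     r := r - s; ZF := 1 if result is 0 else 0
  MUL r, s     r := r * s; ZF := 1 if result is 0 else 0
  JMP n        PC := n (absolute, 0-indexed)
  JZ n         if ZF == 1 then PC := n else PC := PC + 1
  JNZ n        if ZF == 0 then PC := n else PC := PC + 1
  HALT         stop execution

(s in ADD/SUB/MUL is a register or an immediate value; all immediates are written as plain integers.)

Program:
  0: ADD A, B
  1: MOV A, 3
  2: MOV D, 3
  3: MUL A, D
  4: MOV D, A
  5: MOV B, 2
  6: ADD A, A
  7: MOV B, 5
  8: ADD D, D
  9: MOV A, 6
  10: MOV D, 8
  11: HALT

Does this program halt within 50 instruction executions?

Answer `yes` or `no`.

Step 1: PC=0 exec 'ADD A, B'. After: A=0 B=0 C=0 D=0 ZF=1 PC=1
Step 2: PC=1 exec 'MOV A, 3'. After: A=3 B=0 C=0 D=0 ZF=1 PC=2
Step 3: PC=2 exec 'MOV D, 3'. After: A=3 B=0 C=0 D=3 ZF=1 PC=3
Step 4: PC=3 exec 'MUL A, D'. After: A=9 B=0 C=0 D=3 ZF=0 PC=4
Step 5: PC=4 exec 'MOV D, A'. After: A=9 B=0 C=0 D=9 ZF=0 PC=5
Step 6: PC=5 exec 'MOV B, 2'. After: A=9 B=2 C=0 D=9 ZF=0 PC=6
Step 7: PC=6 exec 'ADD A, A'. After: A=18 B=2 C=0 D=9 ZF=0 PC=7
Step 8: PC=7 exec 'MOV B, 5'. After: A=18 B=5 C=0 D=9 ZF=0 PC=8
Step 9: PC=8 exec 'ADD D, D'. After: A=18 B=5 C=0 D=18 ZF=0 PC=9
Step 10: PC=9 exec 'MOV A, 6'. After: A=6 B=5 C=0 D=18 ZF=0 PC=10
Step 11: PC=10 exec 'MOV D, 8'. After: A=6 B=5 C=0 D=8 ZF=0 PC=11
Step 12: PC=11 exec 'HALT'. After: A=6 B=5 C=0 D=8 ZF=0 PC=11 HALTED

Answer: yes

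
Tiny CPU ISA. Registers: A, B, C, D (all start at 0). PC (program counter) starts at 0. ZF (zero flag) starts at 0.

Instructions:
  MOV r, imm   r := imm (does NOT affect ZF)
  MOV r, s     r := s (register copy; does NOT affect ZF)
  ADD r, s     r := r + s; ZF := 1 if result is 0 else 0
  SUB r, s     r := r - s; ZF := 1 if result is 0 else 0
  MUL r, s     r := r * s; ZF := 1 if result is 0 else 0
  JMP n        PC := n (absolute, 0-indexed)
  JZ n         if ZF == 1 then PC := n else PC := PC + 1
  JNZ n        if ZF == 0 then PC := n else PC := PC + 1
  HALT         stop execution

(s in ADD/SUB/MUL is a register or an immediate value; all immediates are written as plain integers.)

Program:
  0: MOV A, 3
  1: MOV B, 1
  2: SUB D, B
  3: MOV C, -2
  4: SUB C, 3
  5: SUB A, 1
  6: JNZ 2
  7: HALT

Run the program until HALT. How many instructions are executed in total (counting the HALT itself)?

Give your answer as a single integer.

Answer: 18

Derivation:
Step 1: PC=0 exec 'MOV A, 3'. After: A=3 B=0 C=0 D=0 ZF=0 PC=1
Step 2: PC=1 exec 'MOV B, 1'. After: A=3 B=1 C=0 D=0 ZF=0 PC=2
Step 3: PC=2 exec 'SUB D, B'. After: A=3 B=1 C=0 D=-1 ZF=0 PC=3
Step 4: PC=3 exec 'MOV C, -2'. After: A=3 B=1 C=-2 D=-1 ZF=0 PC=4
Step 5: PC=4 exec 'SUB C, 3'. After: A=3 B=1 C=-5 D=-1 ZF=0 PC=5
Step 6: PC=5 exec 'SUB A, 1'. After: A=2 B=1 C=-5 D=-1 ZF=0 PC=6
Step 7: PC=6 exec 'JNZ 2'. After: A=2 B=1 C=-5 D=-1 ZF=0 PC=2
Step 8: PC=2 exec 'SUB D, B'. After: A=2 B=1 C=-5 D=-2 ZF=0 PC=3
Step 9: PC=3 exec 'MOV C, -2'. After: A=2 B=1 C=-2 D=-2 ZF=0 PC=4
Step 10: PC=4 exec 'SUB C, 3'. After: A=2 B=1 C=-5 D=-2 ZF=0 PC=5
Step 11: PC=5 exec 'SUB A, 1'. After: A=1 B=1 C=-5 D=-2 ZF=0 PC=6
Step 12: PC=6 exec 'JNZ 2'. After: A=1 B=1 C=-5 D=-2 ZF=0 PC=2
Step 13: PC=2 exec 'SUB D, B'. After: A=1 B=1 C=-5 D=-3 ZF=0 PC=3
Step 14: PC=3 exec 'MOV C, -2'. After: A=1 B=1 C=-2 D=-3 ZF=0 PC=4
Step 15: PC=4 exec 'SUB C, 3'. After: A=1 B=1 C=-5 D=-3 ZF=0 PC=5
Step 16: PC=5 exec 'SUB A, 1'. After: A=0 B=1 C=-5 D=-3 ZF=1 PC=6
Step 17: PC=6 exec 'JNZ 2'. After: A=0 B=1 C=-5 D=-3 ZF=1 PC=7
Step 18: PC=7 exec 'HALT'. After: A=0 B=1 C=-5 D=-3 ZF=1 PC=7 HALTED
Total instructions executed: 18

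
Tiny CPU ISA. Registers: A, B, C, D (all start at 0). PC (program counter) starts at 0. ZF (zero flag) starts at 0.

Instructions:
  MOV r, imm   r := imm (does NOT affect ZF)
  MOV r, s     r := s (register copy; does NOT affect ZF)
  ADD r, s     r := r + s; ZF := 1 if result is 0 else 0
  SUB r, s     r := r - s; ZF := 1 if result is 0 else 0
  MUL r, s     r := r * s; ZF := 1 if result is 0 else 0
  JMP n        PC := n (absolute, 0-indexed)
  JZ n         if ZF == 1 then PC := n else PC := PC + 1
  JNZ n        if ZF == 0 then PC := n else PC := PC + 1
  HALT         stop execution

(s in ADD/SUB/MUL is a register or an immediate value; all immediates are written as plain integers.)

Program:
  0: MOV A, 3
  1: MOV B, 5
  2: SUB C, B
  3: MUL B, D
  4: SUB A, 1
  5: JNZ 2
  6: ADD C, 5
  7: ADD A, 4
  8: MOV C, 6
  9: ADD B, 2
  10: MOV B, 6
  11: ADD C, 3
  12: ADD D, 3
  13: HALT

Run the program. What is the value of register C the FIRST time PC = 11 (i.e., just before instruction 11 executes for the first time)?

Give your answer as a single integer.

Step 1: PC=0 exec 'MOV A, 3'. After: A=3 B=0 C=0 D=0 ZF=0 PC=1
Step 2: PC=1 exec 'MOV B, 5'. After: A=3 B=5 C=0 D=0 ZF=0 PC=2
Step 3: PC=2 exec 'SUB C, B'. After: A=3 B=5 C=-5 D=0 ZF=0 PC=3
Step 4: PC=3 exec 'MUL B, D'. After: A=3 B=0 C=-5 D=0 ZF=1 PC=4
Step 5: PC=4 exec 'SUB A, 1'. After: A=2 B=0 C=-5 D=0 ZF=0 PC=5
Step 6: PC=5 exec 'JNZ 2'. After: A=2 B=0 C=-5 D=0 ZF=0 PC=2
Step 7: PC=2 exec 'SUB C, B'. After: A=2 B=0 C=-5 D=0 ZF=0 PC=3
Step 8: PC=3 exec 'MUL B, D'. After: A=2 B=0 C=-5 D=0 ZF=1 PC=4
Step 9: PC=4 exec 'SUB A, 1'. After: A=1 B=0 C=-5 D=0 ZF=0 PC=5
Step 10: PC=5 exec 'JNZ 2'. After: A=1 B=0 C=-5 D=0 ZF=0 PC=2
Step 11: PC=2 exec 'SUB C, B'. After: A=1 B=0 C=-5 D=0 ZF=0 PC=3
Step 12: PC=3 exec 'MUL B, D'. After: A=1 B=0 C=-5 D=0 ZF=1 PC=4
Step 13: PC=4 exec 'SUB A, 1'. After: A=0 B=0 C=-5 D=0 ZF=1 PC=5
Step 14: PC=5 exec 'JNZ 2'. After: A=0 B=0 C=-5 D=0 ZF=1 PC=6
Step 15: PC=6 exec 'ADD C, 5'. After: A=0 B=0 C=0 D=0 ZF=1 PC=7
Step 16: PC=7 exec 'ADD A, 4'. After: A=4 B=0 C=0 D=0 ZF=0 PC=8
Step 17: PC=8 exec 'MOV C, 6'. After: A=4 B=0 C=6 D=0 ZF=0 PC=9
Step 18: PC=9 exec 'ADD B, 2'. After: A=4 B=2 C=6 D=0 ZF=0 PC=10
Step 19: PC=10 exec 'MOV B, 6'. After: A=4 B=6 C=6 D=0 ZF=0 PC=11
First time PC=11: C=6

6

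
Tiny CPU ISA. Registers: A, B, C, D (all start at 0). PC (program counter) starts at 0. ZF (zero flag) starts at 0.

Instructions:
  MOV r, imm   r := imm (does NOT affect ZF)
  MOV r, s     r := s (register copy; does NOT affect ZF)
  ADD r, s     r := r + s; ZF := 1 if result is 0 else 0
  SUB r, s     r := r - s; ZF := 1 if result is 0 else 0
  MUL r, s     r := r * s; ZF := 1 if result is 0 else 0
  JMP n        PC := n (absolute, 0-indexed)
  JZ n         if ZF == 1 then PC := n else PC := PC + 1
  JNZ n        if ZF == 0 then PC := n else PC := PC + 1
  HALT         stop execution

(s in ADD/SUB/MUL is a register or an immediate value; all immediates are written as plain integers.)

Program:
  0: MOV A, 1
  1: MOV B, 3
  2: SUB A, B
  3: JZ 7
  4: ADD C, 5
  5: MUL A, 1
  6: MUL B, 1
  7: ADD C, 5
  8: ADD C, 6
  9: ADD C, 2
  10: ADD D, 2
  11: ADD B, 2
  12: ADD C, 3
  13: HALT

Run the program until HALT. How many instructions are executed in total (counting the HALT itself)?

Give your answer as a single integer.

Step 1: PC=0 exec 'MOV A, 1'. After: A=1 B=0 C=0 D=0 ZF=0 PC=1
Step 2: PC=1 exec 'MOV B, 3'. After: A=1 B=3 C=0 D=0 ZF=0 PC=2
Step 3: PC=2 exec 'SUB A, B'. After: A=-2 B=3 C=0 D=0 ZF=0 PC=3
Step 4: PC=3 exec 'JZ 7'. After: A=-2 B=3 C=0 D=0 ZF=0 PC=4
Step 5: PC=4 exec 'ADD C, 5'. After: A=-2 B=3 C=5 D=0 ZF=0 PC=5
Step 6: PC=5 exec 'MUL A, 1'. After: A=-2 B=3 C=5 D=0 ZF=0 PC=6
Step 7: PC=6 exec 'MUL B, 1'. After: A=-2 B=3 C=5 D=0 ZF=0 PC=7
Step 8: PC=7 exec 'ADD C, 5'. After: A=-2 B=3 C=10 D=0 ZF=0 PC=8
Step 9: PC=8 exec 'ADD C, 6'. After: A=-2 B=3 C=16 D=0 ZF=0 PC=9
Step 10: PC=9 exec 'ADD C, 2'. After: A=-2 B=3 C=18 D=0 ZF=0 PC=10
Step 11: PC=10 exec 'ADD D, 2'. After: A=-2 B=3 C=18 D=2 ZF=0 PC=11
Step 12: PC=11 exec 'ADD B, 2'. After: A=-2 B=5 C=18 D=2 ZF=0 PC=12
Step 13: PC=12 exec 'ADD C, 3'. After: A=-2 B=5 C=21 D=2 ZF=0 PC=13
Step 14: PC=13 exec 'HALT'. After: A=-2 B=5 C=21 D=2 ZF=0 PC=13 HALTED
Total instructions executed: 14

Answer: 14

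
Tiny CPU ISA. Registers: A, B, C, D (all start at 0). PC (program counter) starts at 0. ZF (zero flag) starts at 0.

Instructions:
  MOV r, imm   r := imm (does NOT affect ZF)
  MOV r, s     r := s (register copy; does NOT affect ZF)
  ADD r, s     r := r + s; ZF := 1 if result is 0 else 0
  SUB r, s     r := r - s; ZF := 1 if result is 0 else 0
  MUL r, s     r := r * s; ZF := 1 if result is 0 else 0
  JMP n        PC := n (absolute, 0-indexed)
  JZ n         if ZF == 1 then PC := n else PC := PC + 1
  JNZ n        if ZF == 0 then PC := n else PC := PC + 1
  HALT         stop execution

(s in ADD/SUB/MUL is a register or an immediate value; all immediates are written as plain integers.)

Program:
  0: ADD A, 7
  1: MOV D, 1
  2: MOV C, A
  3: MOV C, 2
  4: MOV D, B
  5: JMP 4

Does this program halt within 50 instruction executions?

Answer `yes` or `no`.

Answer: no

Derivation:
Step 1: PC=0 exec 'ADD A, 7'. After: A=7 B=0 C=0 D=0 ZF=0 PC=1
Step 2: PC=1 exec 'MOV D, 1'. After: A=7 B=0 C=0 D=1 ZF=0 PC=2
Step 3: PC=2 exec 'MOV C, A'. After: A=7 B=0 C=7 D=1 ZF=0 PC=3
Step 4: PC=3 exec 'MOV C, 2'. After: A=7 B=0 C=2 D=1 ZF=0 PC=4
Step 5: PC=4 exec 'MOV D, B'. After: A=7 B=0 C=2 D=0 ZF=0 PC=5
Step 6: PC=5 exec 'JMP 4'. After: A=7 B=0 C=2 D=0 ZF=0 PC=4
Step 7: PC=4 exec 'MOV D, B'. After: A=7 B=0 C=2 D=0 ZF=0 PC=5
State after step 7 equals state after step 5: the program is in a cycle of length 2 and will never halt.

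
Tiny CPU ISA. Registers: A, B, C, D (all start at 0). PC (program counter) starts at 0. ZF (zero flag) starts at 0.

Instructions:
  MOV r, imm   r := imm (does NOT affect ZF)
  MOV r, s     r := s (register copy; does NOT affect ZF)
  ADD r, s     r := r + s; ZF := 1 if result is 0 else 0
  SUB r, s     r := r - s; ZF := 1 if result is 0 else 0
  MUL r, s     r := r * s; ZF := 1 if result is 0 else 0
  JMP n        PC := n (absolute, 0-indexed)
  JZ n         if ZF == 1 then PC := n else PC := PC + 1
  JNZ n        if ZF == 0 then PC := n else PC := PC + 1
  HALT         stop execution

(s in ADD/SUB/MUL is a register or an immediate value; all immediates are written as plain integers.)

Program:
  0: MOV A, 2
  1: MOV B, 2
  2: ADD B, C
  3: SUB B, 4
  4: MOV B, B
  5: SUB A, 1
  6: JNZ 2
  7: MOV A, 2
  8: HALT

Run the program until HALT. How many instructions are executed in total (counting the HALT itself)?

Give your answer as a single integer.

Answer: 14

Derivation:
Step 1: PC=0 exec 'MOV A, 2'. After: A=2 B=0 C=0 D=0 ZF=0 PC=1
Step 2: PC=1 exec 'MOV B, 2'. After: A=2 B=2 C=0 D=0 ZF=0 PC=2
Step 3: PC=2 exec 'ADD B, C'. After: A=2 B=2 C=0 D=0 ZF=0 PC=3
Step 4: PC=3 exec 'SUB B, 4'. After: A=2 B=-2 C=0 D=0 ZF=0 PC=4
Step 5: PC=4 exec 'MOV B, B'. After: A=2 B=-2 C=0 D=0 ZF=0 PC=5
Step 6: PC=5 exec 'SUB A, 1'. After: A=1 B=-2 C=0 D=0 ZF=0 PC=6
Step 7: PC=6 exec 'JNZ 2'. After: A=1 B=-2 C=0 D=0 ZF=0 PC=2
Step 8: PC=2 exec 'ADD B, C'. After: A=1 B=-2 C=0 D=0 ZF=0 PC=3
Step 9: PC=3 exec 'SUB B, 4'. After: A=1 B=-6 C=0 D=0 ZF=0 PC=4
Step 10: PC=4 exec 'MOV B, B'. After: A=1 B=-6 C=0 D=0 ZF=0 PC=5
Step 11: PC=5 exec 'SUB A, 1'. After: A=0 B=-6 C=0 D=0 ZF=1 PC=6
Step 12: PC=6 exec 'JNZ 2'. After: A=0 B=-6 C=0 D=0 ZF=1 PC=7
Step 13: PC=7 exec 'MOV A, 2'. After: A=2 B=-6 C=0 D=0 ZF=1 PC=8
Step 14: PC=8 exec 'HALT'. After: A=2 B=-6 C=0 D=0 ZF=1 PC=8 HALTED
Total instructions executed: 14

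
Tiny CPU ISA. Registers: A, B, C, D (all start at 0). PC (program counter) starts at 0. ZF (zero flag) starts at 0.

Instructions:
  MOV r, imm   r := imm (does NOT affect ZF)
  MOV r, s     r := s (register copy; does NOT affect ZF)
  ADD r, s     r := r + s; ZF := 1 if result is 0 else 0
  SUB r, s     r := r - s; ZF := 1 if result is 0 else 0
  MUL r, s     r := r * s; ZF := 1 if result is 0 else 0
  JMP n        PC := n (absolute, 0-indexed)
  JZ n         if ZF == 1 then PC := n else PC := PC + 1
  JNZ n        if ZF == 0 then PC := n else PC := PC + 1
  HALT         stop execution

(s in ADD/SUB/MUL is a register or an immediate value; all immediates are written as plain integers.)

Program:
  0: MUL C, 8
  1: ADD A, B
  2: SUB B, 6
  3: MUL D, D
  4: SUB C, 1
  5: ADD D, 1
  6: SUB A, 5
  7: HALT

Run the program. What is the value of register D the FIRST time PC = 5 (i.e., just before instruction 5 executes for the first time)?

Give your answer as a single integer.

Step 1: PC=0 exec 'MUL C, 8'. After: A=0 B=0 C=0 D=0 ZF=1 PC=1
Step 2: PC=1 exec 'ADD A, B'. After: A=0 B=0 C=0 D=0 ZF=1 PC=2
Step 3: PC=2 exec 'SUB B, 6'. After: A=0 B=-6 C=0 D=0 ZF=0 PC=3
Step 4: PC=3 exec 'MUL D, D'. After: A=0 B=-6 C=0 D=0 ZF=1 PC=4
Step 5: PC=4 exec 'SUB C, 1'. After: A=0 B=-6 C=-1 D=0 ZF=0 PC=5
First time PC=5: D=0

0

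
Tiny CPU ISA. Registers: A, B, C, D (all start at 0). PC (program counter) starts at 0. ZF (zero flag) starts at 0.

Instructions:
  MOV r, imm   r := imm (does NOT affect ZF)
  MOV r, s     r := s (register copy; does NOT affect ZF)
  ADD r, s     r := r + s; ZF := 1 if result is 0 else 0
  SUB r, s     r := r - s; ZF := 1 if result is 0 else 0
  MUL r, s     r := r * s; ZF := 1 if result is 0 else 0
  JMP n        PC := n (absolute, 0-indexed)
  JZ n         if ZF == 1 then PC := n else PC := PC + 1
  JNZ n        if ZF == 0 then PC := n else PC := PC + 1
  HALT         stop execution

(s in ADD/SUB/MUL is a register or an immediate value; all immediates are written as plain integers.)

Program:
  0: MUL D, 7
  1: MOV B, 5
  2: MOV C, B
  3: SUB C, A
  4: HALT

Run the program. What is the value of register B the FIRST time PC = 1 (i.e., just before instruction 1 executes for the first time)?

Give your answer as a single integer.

Step 1: PC=0 exec 'MUL D, 7'. After: A=0 B=0 C=0 D=0 ZF=1 PC=1
First time PC=1: B=0

0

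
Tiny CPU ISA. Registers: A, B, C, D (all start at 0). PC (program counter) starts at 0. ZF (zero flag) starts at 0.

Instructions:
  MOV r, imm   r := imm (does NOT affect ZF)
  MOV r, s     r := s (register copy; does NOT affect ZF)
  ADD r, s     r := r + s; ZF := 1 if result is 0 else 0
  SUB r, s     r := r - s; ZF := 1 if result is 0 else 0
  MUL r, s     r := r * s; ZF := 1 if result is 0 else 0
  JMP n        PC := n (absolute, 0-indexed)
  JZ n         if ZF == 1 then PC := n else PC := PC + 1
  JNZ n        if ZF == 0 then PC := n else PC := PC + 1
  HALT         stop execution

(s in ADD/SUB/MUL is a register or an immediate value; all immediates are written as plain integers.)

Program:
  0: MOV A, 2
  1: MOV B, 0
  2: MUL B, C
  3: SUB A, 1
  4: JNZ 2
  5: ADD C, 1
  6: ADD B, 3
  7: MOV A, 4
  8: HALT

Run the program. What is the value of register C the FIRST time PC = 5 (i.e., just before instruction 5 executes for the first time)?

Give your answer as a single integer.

Step 1: PC=0 exec 'MOV A, 2'. After: A=2 B=0 C=0 D=0 ZF=0 PC=1
Step 2: PC=1 exec 'MOV B, 0'. After: A=2 B=0 C=0 D=0 ZF=0 PC=2
Step 3: PC=2 exec 'MUL B, C'. After: A=2 B=0 C=0 D=0 ZF=1 PC=3
Step 4: PC=3 exec 'SUB A, 1'. After: A=1 B=0 C=0 D=0 ZF=0 PC=4
Step 5: PC=4 exec 'JNZ 2'. After: A=1 B=0 C=0 D=0 ZF=0 PC=2
Step 6: PC=2 exec 'MUL B, C'. After: A=1 B=0 C=0 D=0 ZF=1 PC=3
Step 7: PC=3 exec 'SUB A, 1'. After: A=0 B=0 C=0 D=0 ZF=1 PC=4
Step 8: PC=4 exec 'JNZ 2'. After: A=0 B=0 C=0 D=0 ZF=1 PC=5
First time PC=5: C=0

0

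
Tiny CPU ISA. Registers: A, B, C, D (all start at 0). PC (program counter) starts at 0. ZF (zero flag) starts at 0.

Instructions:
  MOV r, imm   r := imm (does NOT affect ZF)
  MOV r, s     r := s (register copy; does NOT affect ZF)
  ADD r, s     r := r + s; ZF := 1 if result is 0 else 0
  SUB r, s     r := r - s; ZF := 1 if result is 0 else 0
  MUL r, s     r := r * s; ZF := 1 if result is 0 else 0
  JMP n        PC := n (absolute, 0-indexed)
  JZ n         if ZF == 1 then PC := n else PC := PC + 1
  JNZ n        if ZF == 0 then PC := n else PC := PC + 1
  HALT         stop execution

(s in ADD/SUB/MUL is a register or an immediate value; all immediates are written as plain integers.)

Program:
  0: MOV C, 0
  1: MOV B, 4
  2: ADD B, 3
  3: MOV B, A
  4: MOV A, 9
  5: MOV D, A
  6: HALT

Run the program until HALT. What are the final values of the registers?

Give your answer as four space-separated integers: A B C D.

Step 1: PC=0 exec 'MOV C, 0'. After: A=0 B=0 C=0 D=0 ZF=0 PC=1
Step 2: PC=1 exec 'MOV B, 4'. After: A=0 B=4 C=0 D=0 ZF=0 PC=2
Step 3: PC=2 exec 'ADD B, 3'. After: A=0 B=7 C=0 D=0 ZF=0 PC=3
Step 4: PC=3 exec 'MOV B, A'. After: A=0 B=0 C=0 D=0 ZF=0 PC=4
Step 5: PC=4 exec 'MOV A, 9'. After: A=9 B=0 C=0 D=0 ZF=0 PC=5
Step 6: PC=5 exec 'MOV D, A'. After: A=9 B=0 C=0 D=9 ZF=0 PC=6
Step 7: PC=6 exec 'HALT'. After: A=9 B=0 C=0 D=9 ZF=0 PC=6 HALTED

Answer: 9 0 0 9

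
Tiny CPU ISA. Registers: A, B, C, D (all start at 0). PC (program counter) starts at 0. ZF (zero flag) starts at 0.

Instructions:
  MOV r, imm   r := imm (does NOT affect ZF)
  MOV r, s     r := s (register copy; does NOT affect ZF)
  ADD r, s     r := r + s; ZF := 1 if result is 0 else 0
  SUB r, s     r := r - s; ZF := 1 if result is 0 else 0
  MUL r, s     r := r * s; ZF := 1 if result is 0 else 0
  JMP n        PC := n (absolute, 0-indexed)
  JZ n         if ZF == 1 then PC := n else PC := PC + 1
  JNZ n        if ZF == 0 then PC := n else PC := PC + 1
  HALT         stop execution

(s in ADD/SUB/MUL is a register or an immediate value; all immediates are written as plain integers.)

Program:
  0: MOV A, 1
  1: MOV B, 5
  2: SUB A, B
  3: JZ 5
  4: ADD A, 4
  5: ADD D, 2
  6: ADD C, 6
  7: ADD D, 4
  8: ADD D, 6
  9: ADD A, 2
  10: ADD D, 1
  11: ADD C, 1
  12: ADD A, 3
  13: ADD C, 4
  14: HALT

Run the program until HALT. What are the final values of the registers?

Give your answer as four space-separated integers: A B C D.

Step 1: PC=0 exec 'MOV A, 1'. After: A=1 B=0 C=0 D=0 ZF=0 PC=1
Step 2: PC=1 exec 'MOV B, 5'. After: A=1 B=5 C=0 D=0 ZF=0 PC=2
Step 3: PC=2 exec 'SUB A, B'. After: A=-4 B=5 C=0 D=0 ZF=0 PC=3
Step 4: PC=3 exec 'JZ 5'. After: A=-4 B=5 C=0 D=0 ZF=0 PC=4
Step 5: PC=4 exec 'ADD A, 4'. After: A=0 B=5 C=0 D=0 ZF=1 PC=5
Step 6: PC=5 exec 'ADD D, 2'. After: A=0 B=5 C=0 D=2 ZF=0 PC=6
Step 7: PC=6 exec 'ADD C, 6'. After: A=0 B=5 C=6 D=2 ZF=0 PC=7
Step 8: PC=7 exec 'ADD D, 4'. After: A=0 B=5 C=6 D=6 ZF=0 PC=8
Step 9: PC=8 exec 'ADD D, 6'. After: A=0 B=5 C=6 D=12 ZF=0 PC=9
Step 10: PC=9 exec 'ADD A, 2'. After: A=2 B=5 C=6 D=12 ZF=0 PC=10
Step 11: PC=10 exec 'ADD D, 1'. After: A=2 B=5 C=6 D=13 ZF=0 PC=11
Step 12: PC=11 exec 'ADD C, 1'. After: A=2 B=5 C=7 D=13 ZF=0 PC=12
Step 13: PC=12 exec 'ADD A, 3'. After: A=5 B=5 C=7 D=13 ZF=0 PC=13
Step 14: PC=13 exec 'ADD C, 4'. After: A=5 B=5 C=11 D=13 ZF=0 PC=14
Step 15: PC=14 exec 'HALT'. After: A=5 B=5 C=11 D=13 ZF=0 PC=14 HALTED

Answer: 5 5 11 13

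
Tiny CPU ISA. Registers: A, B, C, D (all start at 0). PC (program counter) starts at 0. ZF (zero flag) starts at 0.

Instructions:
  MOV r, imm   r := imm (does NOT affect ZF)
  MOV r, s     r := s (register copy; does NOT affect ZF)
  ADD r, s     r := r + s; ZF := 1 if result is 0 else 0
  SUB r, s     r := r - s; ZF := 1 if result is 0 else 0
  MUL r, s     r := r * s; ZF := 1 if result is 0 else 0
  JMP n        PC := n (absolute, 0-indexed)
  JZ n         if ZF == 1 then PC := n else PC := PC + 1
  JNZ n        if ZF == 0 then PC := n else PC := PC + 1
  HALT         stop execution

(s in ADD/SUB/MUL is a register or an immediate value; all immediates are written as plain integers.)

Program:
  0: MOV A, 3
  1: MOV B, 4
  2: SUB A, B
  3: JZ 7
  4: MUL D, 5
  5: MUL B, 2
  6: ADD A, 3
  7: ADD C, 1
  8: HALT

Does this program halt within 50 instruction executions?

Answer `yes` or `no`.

Step 1: PC=0 exec 'MOV A, 3'. After: A=3 B=0 C=0 D=0 ZF=0 PC=1
Step 2: PC=1 exec 'MOV B, 4'. After: A=3 B=4 C=0 D=0 ZF=0 PC=2
Step 3: PC=2 exec 'SUB A, B'. After: A=-1 B=4 C=0 D=0 ZF=0 PC=3
Step 4: PC=3 exec 'JZ 7'. After: A=-1 B=4 C=0 D=0 ZF=0 PC=4
Step 5: PC=4 exec 'MUL D, 5'. After: A=-1 B=4 C=0 D=0 ZF=1 PC=5
Step 6: PC=5 exec 'MUL B, 2'. After: A=-1 B=8 C=0 D=0 ZF=0 PC=6
Step 7: PC=6 exec 'ADD A, 3'. After: A=2 B=8 C=0 D=0 ZF=0 PC=7
Step 8: PC=7 exec 'ADD C, 1'. After: A=2 B=8 C=1 D=0 ZF=0 PC=8
Step 9: PC=8 exec 'HALT'. After: A=2 B=8 C=1 D=0 ZF=0 PC=8 HALTED

Answer: yes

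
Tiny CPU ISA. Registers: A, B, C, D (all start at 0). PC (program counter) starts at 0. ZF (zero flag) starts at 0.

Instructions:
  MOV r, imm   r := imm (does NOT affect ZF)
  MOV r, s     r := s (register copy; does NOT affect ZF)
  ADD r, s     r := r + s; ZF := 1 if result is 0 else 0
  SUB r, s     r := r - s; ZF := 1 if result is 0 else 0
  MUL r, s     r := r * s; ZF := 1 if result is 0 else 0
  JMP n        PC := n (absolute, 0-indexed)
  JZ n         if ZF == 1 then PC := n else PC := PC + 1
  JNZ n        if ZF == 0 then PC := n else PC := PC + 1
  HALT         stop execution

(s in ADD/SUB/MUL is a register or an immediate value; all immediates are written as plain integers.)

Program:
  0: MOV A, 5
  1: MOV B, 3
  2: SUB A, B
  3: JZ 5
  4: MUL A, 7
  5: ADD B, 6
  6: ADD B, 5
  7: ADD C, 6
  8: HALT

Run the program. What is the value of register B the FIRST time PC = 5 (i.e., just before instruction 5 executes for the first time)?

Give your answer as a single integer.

Step 1: PC=0 exec 'MOV A, 5'. After: A=5 B=0 C=0 D=0 ZF=0 PC=1
Step 2: PC=1 exec 'MOV B, 3'. After: A=5 B=3 C=0 D=0 ZF=0 PC=2
Step 3: PC=2 exec 'SUB A, B'. After: A=2 B=3 C=0 D=0 ZF=0 PC=3
Step 4: PC=3 exec 'JZ 5'. After: A=2 B=3 C=0 D=0 ZF=0 PC=4
Step 5: PC=4 exec 'MUL A, 7'. After: A=14 B=3 C=0 D=0 ZF=0 PC=5
First time PC=5: B=3

3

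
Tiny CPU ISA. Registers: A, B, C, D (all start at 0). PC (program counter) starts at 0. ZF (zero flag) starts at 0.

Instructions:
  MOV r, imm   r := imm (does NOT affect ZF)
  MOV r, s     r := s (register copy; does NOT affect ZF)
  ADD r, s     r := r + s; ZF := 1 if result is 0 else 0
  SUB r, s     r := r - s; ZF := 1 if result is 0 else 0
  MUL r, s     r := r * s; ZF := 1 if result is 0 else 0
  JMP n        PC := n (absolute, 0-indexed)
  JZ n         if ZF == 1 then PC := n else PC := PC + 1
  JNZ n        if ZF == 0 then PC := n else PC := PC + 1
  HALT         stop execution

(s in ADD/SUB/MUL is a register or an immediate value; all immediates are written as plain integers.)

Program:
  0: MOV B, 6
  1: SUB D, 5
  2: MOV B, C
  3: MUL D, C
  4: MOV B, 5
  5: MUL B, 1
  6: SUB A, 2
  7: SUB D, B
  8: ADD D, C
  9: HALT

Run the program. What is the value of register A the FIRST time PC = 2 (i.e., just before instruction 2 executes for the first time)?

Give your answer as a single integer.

Step 1: PC=0 exec 'MOV B, 6'. After: A=0 B=6 C=0 D=0 ZF=0 PC=1
Step 2: PC=1 exec 'SUB D, 5'. After: A=0 B=6 C=0 D=-5 ZF=0 PC=2
First time PC=2: A=0

0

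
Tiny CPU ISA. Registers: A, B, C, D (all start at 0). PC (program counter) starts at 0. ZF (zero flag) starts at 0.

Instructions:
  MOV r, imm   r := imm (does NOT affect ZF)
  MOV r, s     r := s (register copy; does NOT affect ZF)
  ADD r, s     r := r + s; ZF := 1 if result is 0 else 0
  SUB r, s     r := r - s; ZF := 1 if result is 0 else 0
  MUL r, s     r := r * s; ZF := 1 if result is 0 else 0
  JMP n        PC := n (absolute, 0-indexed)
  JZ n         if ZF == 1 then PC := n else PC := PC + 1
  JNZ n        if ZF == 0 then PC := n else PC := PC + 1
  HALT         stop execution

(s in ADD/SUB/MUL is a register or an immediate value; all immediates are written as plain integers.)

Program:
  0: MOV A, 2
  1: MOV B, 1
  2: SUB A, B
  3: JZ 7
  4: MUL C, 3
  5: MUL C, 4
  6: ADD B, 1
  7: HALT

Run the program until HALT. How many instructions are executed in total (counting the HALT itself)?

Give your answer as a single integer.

Step 1: PC=0 exec 'MOV A, 2'. After: A=2 B=0 C=0 D=0 ZF=0 PC=1
Step 2: PC=1 exec 'MOV B, 1'. After: A=2 B=1 C=0 D=0 ZF=0 PC=2
Step 3: PC=2 exec 'SUB A, B'. After: A=1 B=1 C=0 D=0 ZF=0 PC=3
Step 4: PC=3 exec 'JZ 7'. After: A=1 B=1 C=0 D=0 ZF=0 PC=4
Step 5: PC=4 exec 'MUL C, 3'. After: A=1 B=1 C=0 D=0 ZF=1 PC=5
Step 6: PC=5 exec 'MUL C, 4'. After: A=1 B=1 C=0 D=0 ZF=1 PC=6
Step 7: PC=6 exec 'ADD B, 1'. After: A=1 B=2 C=0 D=0 ZF=0 PC=7
Step 8: PC=7 exec 'HALT'. After: A=1 B=2 C=0 D=0 ZF=0 PC=7 HALTED
Total instructions executed: 8

Answer: 8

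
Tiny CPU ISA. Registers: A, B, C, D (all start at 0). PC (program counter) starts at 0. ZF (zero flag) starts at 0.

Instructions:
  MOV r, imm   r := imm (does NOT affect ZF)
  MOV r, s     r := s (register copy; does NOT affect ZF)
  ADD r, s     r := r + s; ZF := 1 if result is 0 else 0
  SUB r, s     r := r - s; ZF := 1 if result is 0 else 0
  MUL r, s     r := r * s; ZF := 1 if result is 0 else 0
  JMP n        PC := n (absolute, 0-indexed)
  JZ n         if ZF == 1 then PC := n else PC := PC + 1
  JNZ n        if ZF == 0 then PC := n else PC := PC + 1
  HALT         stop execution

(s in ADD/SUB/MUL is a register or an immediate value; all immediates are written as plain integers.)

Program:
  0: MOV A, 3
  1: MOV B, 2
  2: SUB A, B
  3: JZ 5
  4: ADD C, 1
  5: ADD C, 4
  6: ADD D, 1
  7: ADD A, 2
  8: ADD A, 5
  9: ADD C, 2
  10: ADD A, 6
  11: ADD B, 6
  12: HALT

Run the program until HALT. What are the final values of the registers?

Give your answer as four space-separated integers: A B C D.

Step 1: PC=0 exec 'MOV A, 3'. After: A=3 B=0 C=0 D=0 ZF=0 PC=1
Step 2: PC=1 exec 'MOV B, 2'. After: A=3 B=2 C=0 D=0 ZF=0 PC=2
Step 3: PC=2 exec 'SUB A, B'. After: A=1 B=2 C=0 D=0 ZF=0 PC=3
Step 4: PC=3 exec 'JZ 5'. After: A=1 B=2 C=0 D=0 ZF=0 PC=4
Step 5: PC=4 exec 'ADD C, 1'. After: A=1 B=2 C=1 D=0 ZF=0 PC=5
Step 6: PC=5 exec 'ADD C, 4'. After: A=1 B=2 C=5 D=0 ZF=0 PC=6
Step 7: PC=6 exec 'ADD D, 1'. After: A=1 B=2 C=5 D=1 ZF=0 PC=7
Step 8: PC=7 exec 'ADD A, 2'. After: A=3 B=2 C=5 D=1 ZF=0 PC=8
Step 9: PC=8 exec 'ADD A, 5'. After: A=8 B=2 C=5 D=1 ZF=0 PC=9
Step 10: PC=9 exec 'ADD C, 2'. After: A=8 B=2 C=7 D=1 ZF=0 PC=10
Step 11: PC=10 exec 'ADD A, 6'. After: A=14 B=2 C=7 D=1 ZF=0 PC=11
Step 12: PC=11 exec 'ADD B, 6'. After: A=14 B=8 C=7 D=1 ZF=0 PC=12
Step 13: PC=12 exec 'HALT'. After: A=14 B=8 C=7 D=1 ZF=0 PC=12 HALTED

Answer: 14 8 7 1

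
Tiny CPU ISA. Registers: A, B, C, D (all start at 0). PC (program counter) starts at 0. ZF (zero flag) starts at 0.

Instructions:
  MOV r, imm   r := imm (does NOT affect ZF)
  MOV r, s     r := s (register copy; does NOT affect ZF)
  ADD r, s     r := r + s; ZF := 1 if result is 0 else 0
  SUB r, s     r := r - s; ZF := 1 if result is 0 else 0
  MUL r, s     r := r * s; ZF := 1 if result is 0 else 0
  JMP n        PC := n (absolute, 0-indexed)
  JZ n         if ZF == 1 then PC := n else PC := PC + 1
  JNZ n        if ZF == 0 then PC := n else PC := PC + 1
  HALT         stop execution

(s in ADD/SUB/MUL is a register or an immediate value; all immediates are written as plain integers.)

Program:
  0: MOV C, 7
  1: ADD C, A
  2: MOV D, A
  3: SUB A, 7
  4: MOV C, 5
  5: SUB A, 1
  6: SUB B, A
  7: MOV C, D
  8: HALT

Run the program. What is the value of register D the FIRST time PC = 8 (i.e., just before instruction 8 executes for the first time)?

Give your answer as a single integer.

Step 1: PC=0 exec 'MOV C, 7'. After: A=0 B=0 C=7 D=0 ZF=0 PC=1
Step 2: PC=1 exec 'ADD C, A'. After: A=0 B=0 C=7 D=0 ZF=0 PC=2
Step 3: PC=2 exec 'MOV D, A'. After: A=0 B=0 C=7 D=0 ZF=0 PC=3
Step 4: PC=3 exec 'SUB A, 7'. After: A=-7 B=0 C=7 D=0 ZF=0 PC=4
Step 5: PC=4 exec 'MOV C, 5'. After: A=-7 B=0 C=5 D=0 ZF=0 PC=5
Step 6: PC=5 exec 'SUB A, 1'. After: A=-8 B=0 C=5 D=0 ZF=0 PC=6
Step 7: PC=6 exec 'SUB B, A'. After: A=-8 B=8 C=5 D=0 ZF=0 PC=7
Step 8: PC=7 exec 'MOV C, D'. After: A=-8 B=8 C=0 D=0 ZF=0 PC=8
First time PC=8: D=0

0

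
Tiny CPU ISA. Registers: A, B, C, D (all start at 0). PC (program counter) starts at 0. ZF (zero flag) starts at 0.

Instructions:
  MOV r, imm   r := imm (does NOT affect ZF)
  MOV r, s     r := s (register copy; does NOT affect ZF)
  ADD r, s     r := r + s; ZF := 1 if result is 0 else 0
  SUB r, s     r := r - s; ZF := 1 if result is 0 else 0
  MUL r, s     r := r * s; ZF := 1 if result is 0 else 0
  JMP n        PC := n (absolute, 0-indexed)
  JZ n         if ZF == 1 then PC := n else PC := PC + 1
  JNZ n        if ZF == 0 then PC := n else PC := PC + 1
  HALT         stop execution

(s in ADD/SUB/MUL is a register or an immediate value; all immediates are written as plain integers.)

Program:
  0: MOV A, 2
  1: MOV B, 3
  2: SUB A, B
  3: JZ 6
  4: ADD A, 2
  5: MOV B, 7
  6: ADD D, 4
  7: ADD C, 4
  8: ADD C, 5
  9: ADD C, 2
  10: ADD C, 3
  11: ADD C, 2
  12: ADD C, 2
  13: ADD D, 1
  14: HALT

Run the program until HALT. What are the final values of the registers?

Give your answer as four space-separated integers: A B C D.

Step 1: PC=0 exec 'MOV A, 2'. After: A=2 B=0 C=0 D=0 ZF=0 PC=1
Step 2: PC=1 exec 'MOV B, 3'. After: A=2 B=3 C=0 D=0 ZF=0 PC=2
Step 3: PC=2 exec 'SUB A, B'. After: A=-1 B=3 C=0 D=0 ZF=0 PC=3
Step 4: PC=3 exec 'JZ 6'. After: A=-1 B=3 C=0 D=0 ZF=0 PC=4
Step 5: PC=4 exec 'ADD A, 2'. After: A=1 B=3 C=0 D=0 ZF=0 PC=5
Step 6: PC=5 exec 'MOV B, 7'. After: A=1 B=7 C=0 D=0 ZF=0 PC=6
Step 7: PC=6 exec 'ADD D, 4'. After: A=1 B=7 C=0 D=4 ZF=0 PC=7
Step 8: PC=7 exec 'ADD C, 4'. After: A=1 B=7 C=4 D=4 ZF=0 PC=8
Step 9: PC=8 exec 'ADD C, 5'. After: A=1 B=7 C=9 D=4 ZF=0 PC=9
Step 10: PC=9 exec 'ADD C, 2'. After: A=1 B=7 C=11 D=4 ZF=0 PC=10
Step 11: PC=10 exec 'ADD C, 3'. After: A=1 B=7 C=14 D=4 ZF=0 PC=11
Step 12: PC=11 exec 'ADD C, 2'. After: A=1 B=7 C=16 D=4 ZF=0 PC=12
Step 13: PC=12 exec 'ADD C, 2'. After: A=1 B=7 C=18 D=4 ZF=0 PC=13
Step 14: PC=13 exec 'ADD D, 1'. After: A=1 B=7 C=18 D=5 ZF=0 PC=14
Step 15: PC=14 exec 'HALT'. After: A=1 B=7 C=18 D=5 ZF=0 PC=14 HALTED

Answer: 1 7 18 5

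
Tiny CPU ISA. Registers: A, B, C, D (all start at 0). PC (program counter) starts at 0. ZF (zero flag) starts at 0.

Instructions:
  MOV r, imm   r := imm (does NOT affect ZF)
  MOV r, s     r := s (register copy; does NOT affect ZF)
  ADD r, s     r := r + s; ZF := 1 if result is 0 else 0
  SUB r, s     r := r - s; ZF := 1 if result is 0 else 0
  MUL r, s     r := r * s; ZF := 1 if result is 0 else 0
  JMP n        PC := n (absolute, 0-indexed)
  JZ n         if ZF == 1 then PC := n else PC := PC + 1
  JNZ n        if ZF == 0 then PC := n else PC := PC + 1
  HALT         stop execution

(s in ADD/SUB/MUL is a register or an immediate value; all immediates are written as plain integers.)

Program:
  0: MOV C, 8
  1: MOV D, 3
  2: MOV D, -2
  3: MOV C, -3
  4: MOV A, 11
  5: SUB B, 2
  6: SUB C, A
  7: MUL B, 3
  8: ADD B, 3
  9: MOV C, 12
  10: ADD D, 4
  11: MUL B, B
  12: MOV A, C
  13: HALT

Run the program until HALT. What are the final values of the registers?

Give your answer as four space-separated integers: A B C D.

Answer: 12 9 12 2

Derivation:
Step 1: PC=0 exec 'MOV C, 8'. After: A=0 B=0 C=8 D=0 ZF=0 PC=1
Step 2: PC=1 exec 'MOV D, 3'. After: A=0 B=0 C=8 D=3 ZF=0 PC=2
Step 3: PC=2 exec 'MOV D, -2'. After: A=0 B=0 C=8 D=-2 ZF=0 PC=3
Step 4: PC=3 exec 'MOV C, -3'. After: A=0 B=0 C=-3 D=-2 ZF=0 PC=4
Step 5: PC=4 exec 'MOV A, 11'. After: A=11 B=0 C=-3 D=-2 ZF=0 PC=5
Step 6: PC=5 exec 'SUB B, 2'. After: A=11 B=-2 C=-3 D=-2 ZF=0 PC=6
Step 7: PC=6 exec 'SUB C, A'. After: A=11 B=-2 C=-14 D=-2 ZF=0 PC=7
Step 8: PC=7 exec 'MUL B, 3'. After: A=11 B=-6 C=-14 D=-2 ZF=0 PC=8
Step 9: PC=8 exec 'ADD B, 3'. After: A=11 B=-3 C=-14 D=-2 ZF=0 PC=9
Step 10: PC=9 exec 'MOV C, 12'. After: A=11 B=-3 C=12 D=-2 ZF=0 PC=10
Step 11: PC=10 exec 'ADD D, 4'. After: A=11 B=-3 C=12 D=2 ZF=0 PC=11
Step 12: PC=11 exec 'MUL B, B'. After: A=11 B=9 C=12 D=2 ZF=0 PC=12
Step 13: PC=12 exec 'MOV A, C'. After: A=12 B=9 C=12 D=2 ZF=0 PC=13
Step 14: PC=13 exec 'HALT'. After: A=12 B=9 C=12 D=2 ZF=0 PC=13 HALTED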